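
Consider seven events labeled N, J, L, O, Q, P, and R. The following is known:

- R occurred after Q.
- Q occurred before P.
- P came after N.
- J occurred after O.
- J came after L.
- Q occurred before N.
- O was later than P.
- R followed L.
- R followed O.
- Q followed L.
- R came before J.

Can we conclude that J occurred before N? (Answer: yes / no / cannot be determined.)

no

Tracing the constraints gives N → P → O → J, so N must come before J.
That means J cannot be before N.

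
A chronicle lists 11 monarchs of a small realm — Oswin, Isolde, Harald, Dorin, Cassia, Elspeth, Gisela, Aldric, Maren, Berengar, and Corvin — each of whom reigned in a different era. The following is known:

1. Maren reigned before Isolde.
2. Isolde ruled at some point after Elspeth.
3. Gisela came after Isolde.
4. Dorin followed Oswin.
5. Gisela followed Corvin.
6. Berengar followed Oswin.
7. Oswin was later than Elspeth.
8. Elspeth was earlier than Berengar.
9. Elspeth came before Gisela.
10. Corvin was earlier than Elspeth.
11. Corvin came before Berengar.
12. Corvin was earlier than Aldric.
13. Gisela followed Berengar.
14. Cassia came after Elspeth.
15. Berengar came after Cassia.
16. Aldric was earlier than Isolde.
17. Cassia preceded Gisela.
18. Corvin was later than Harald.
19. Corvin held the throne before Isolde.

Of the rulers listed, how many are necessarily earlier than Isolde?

Directly stated before Isolde: Aldric, Corvin, Elspeth, and Maren.
Harald reaches Isolde via Harald → Corvin → Isolde.
No chain forces Dorin (or any of the others) ahead of Isolde.
That's Aldric, Corvin, Elspeth, Harald, and Maren — 5 in all.

5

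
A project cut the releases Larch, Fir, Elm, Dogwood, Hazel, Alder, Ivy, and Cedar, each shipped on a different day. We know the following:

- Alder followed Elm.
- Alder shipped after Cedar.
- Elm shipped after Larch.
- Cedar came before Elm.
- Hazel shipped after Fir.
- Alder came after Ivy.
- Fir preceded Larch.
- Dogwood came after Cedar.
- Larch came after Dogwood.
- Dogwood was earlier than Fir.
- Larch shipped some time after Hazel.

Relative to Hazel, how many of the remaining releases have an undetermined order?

Forced before Hazel: Cedar, Dogwood, and Fir; forced after Hazel: Alder, Elm, and Larch.
That leaves Ivy with no forced order relative to Hazel — 1.

1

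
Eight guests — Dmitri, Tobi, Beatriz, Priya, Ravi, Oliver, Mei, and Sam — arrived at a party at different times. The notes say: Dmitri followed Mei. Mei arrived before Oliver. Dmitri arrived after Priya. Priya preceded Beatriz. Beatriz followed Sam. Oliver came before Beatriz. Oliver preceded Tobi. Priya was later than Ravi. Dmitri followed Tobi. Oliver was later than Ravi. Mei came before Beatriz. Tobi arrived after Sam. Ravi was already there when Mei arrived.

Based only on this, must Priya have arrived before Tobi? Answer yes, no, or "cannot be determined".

No chain of stated constraints runs from Priya to Tobi, and none runs from Tobi to Priya either.
So the relative order of Priya and Tobi is not fixed by the given facts.

cannot be determined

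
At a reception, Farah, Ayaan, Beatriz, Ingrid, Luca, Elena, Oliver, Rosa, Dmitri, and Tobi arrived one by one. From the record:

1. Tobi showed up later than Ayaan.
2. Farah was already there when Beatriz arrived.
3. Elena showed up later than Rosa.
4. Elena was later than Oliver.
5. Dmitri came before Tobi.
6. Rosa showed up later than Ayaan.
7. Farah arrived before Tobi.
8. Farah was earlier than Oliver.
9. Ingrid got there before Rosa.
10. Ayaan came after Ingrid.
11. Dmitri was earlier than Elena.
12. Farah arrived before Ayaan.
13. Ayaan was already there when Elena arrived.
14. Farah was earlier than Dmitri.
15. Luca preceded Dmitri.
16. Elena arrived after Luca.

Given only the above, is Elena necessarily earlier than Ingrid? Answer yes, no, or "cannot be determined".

Tracing the constraints gives Ingrid → Rosa → Elena, so Ingrid must come before Elena.
That means Elena cannot be before Ingrid.

no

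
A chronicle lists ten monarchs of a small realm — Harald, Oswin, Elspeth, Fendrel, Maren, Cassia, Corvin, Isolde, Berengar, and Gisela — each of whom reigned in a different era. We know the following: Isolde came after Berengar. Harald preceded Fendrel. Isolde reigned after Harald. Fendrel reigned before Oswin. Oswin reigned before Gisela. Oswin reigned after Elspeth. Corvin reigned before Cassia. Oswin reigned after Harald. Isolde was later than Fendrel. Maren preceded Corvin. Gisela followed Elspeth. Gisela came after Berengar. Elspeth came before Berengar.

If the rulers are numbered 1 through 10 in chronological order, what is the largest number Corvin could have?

9

Corvin must come before Cassia — 1 ruler forced after them.
Everything else can be placed before Corvin in some valid order, so Corvin can sit as late as position 10 − 1 = 9.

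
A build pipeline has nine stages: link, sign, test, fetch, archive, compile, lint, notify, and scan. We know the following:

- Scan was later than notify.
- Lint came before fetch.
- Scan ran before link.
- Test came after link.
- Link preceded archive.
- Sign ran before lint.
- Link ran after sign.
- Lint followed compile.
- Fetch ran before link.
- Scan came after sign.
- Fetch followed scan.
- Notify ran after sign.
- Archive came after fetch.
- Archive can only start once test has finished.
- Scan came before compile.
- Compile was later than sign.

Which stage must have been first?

Sign has a chain of constraints placing it before every other stage, so sign must be first.

sign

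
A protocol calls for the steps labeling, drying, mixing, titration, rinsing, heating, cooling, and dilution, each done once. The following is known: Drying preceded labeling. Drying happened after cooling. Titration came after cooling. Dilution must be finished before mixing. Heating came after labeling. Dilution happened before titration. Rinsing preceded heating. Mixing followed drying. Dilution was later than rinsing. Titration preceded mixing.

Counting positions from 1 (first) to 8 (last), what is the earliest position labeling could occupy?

Cooling and drying must both come before labeling — 2 forced predecessors.
Nothing else is forced ahead of labeling, so its earliest slot is position 2 + 1 = 3.

3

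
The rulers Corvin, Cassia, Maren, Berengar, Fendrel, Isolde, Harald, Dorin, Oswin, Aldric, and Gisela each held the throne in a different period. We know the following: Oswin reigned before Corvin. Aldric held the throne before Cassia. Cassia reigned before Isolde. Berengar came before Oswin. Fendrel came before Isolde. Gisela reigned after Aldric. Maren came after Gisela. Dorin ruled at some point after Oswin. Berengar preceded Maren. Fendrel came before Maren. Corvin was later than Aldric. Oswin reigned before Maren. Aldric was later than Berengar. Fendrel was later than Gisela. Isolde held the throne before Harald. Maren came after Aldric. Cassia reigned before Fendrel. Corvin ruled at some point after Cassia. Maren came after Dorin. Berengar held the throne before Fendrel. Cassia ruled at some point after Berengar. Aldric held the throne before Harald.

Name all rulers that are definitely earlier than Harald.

Aldric, Berengar, Cassia, Fendrel, Gisela, Isolde

Directly stated before Harald: Aldric and Isolde.
Berengar reaches Harald via Berengar → Aldric → Harald.
Cassia reaches Harald via Cassia → Isolde → Harald.
Fendrel reaches Harald via Fendrel → Isolde → Harald.
Likewise Gisela reaches Harald by chaining the stated constraints.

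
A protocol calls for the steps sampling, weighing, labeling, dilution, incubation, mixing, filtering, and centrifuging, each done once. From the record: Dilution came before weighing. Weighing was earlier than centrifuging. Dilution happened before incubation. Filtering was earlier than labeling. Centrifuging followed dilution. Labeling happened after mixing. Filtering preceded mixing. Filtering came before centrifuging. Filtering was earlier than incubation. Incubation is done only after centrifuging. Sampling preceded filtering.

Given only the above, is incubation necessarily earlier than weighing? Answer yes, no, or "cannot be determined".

no

Tracing the constraints gives weighing → centrifuging → incubation, so weighing must come before incubation.
That means incubation cannot be before weighing.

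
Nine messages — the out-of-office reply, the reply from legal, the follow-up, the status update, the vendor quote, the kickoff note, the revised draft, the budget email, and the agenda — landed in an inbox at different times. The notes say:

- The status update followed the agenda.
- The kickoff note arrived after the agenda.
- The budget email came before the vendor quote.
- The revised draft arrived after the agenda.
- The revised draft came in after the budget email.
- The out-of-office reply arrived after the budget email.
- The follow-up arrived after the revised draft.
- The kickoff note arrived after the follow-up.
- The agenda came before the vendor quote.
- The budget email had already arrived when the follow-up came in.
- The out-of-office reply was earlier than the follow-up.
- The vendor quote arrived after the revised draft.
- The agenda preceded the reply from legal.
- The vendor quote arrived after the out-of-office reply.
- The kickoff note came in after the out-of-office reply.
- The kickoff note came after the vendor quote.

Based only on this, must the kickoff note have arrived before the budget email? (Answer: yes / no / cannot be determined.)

Tracing the constraints gives the budget email → the vendor quote → the kickoff note, so the budget email must come before the kickoff note.
That means the kickoff note cannot be before the budget email.

no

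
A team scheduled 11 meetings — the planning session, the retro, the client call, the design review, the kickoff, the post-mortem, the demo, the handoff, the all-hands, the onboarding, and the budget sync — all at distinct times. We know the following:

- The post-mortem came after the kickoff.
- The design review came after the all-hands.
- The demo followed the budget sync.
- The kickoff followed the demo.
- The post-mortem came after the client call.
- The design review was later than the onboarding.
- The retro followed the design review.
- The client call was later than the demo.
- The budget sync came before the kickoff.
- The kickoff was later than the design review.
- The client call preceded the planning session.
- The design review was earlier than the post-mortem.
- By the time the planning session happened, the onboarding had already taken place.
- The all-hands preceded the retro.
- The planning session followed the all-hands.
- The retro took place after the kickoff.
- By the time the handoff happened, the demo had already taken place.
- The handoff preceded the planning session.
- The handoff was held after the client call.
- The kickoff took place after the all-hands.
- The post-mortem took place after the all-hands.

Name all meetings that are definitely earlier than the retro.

Directly stated before the retro: the all-hands, the design review, and the kickoff.
The budget sync reaches the retro via the budget sync → the kickoff → the retro.
The demo reaches the retro via the demo → the kickoff → the retro.
The onboarding reaches the retro via the onboarding → the design review → the retro.
No chain forces the planning session (or any of the others) ahead of the retro.

the all-hands, the budget sync, the demo, the design review, the kickoff, the onboarding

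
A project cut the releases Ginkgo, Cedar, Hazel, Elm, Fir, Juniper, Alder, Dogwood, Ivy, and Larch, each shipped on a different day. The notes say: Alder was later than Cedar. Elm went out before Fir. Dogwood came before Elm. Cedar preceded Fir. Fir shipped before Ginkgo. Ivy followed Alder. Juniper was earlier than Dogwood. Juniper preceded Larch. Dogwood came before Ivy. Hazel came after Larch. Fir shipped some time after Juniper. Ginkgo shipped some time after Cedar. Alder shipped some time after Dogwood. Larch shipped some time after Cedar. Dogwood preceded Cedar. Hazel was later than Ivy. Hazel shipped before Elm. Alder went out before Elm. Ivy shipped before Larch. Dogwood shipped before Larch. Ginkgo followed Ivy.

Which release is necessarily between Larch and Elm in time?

Tracing the constraints gives Larch → Hazel → Elm, so Hazel sits after Larch and before Elm.
No other release is forced both after Larch and before Elm.

Hazel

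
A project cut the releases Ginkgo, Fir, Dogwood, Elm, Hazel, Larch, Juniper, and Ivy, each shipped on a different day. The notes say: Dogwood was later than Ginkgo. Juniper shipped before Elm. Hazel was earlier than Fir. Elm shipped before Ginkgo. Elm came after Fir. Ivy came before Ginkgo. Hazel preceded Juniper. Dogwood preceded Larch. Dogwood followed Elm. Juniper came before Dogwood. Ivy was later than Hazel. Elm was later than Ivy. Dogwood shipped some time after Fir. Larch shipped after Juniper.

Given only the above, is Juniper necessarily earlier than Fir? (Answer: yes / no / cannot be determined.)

No chain of stated constraints runs from Juniper to Fir, and none runs from Fir to Juniper either.
So the relative order of Juniper and Fir is not fixed by the given facts.

cannot be determined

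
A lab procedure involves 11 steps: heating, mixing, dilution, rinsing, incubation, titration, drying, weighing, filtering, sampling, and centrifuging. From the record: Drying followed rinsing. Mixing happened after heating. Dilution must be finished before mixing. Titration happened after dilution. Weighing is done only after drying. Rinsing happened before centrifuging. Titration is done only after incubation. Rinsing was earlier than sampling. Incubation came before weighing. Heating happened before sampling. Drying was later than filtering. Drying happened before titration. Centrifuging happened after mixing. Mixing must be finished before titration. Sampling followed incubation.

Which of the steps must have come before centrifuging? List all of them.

dilution, heating, mixing, rinsing

Directly stated before centrifuging: mixing and rinsing.
Dilution reaches centrifuging via dilution → mixing → centrifuging.
Heating reaches centrifuging via heating → mixing → centrifuging.
No chain forces titration (or any of the others) ahead of centrifuging.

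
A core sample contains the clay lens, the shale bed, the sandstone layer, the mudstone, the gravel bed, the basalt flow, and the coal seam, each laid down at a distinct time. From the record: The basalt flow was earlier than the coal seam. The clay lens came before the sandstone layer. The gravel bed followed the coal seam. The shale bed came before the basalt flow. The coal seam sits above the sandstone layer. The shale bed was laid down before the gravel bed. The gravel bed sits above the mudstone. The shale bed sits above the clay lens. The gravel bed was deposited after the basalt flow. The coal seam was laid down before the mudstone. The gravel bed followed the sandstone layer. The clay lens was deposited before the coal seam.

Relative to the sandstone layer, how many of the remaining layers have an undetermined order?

Forced before the sandstone layer: the clay lens; forced after the sandstone layer: the coal seam, the gravel bed, and the mudstone.
That leaves the basalt flow and the shale bed with no forced order relative to the sandstone layer — 2.

2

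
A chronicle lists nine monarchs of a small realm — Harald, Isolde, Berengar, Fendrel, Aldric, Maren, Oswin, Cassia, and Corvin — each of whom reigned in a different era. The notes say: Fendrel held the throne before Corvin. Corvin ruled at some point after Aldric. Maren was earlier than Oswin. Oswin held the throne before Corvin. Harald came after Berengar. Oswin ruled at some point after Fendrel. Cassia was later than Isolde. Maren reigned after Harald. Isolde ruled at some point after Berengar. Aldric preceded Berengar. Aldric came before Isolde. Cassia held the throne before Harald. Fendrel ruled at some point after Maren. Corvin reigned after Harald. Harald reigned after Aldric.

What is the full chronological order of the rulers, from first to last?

The constraints fix every adjacent pair, so only one ordering works:
Aldric → Berengar → Isolde → Cassia → Harald → Maren → Fendrel → Oswin → Corvin.

Aldric, Berengar, Isolde, Cassia, Harald, Maren, Fendrel, Oswin, Corvin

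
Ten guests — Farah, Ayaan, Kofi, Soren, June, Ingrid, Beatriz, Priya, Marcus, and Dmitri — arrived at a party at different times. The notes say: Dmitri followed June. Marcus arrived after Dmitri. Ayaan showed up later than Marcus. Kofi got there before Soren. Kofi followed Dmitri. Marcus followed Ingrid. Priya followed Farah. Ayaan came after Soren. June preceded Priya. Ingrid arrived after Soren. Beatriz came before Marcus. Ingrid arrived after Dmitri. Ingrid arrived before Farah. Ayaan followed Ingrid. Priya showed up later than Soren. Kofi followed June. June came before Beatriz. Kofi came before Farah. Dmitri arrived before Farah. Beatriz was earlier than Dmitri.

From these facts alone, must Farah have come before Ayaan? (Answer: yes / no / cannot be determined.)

cannot be determined

No chain of stated constraints runs from Farah to Ayaan, and none runs from Ayaan to Farah either.
So the relative order of Farah and Ayaan is not fixed by the given facts.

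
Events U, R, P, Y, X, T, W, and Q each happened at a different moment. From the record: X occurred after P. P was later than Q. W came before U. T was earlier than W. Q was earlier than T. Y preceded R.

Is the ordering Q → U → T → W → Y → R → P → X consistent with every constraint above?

no

The constraints require W before U, but in the proposed sequence U appears ahead of W. That one violation is enough.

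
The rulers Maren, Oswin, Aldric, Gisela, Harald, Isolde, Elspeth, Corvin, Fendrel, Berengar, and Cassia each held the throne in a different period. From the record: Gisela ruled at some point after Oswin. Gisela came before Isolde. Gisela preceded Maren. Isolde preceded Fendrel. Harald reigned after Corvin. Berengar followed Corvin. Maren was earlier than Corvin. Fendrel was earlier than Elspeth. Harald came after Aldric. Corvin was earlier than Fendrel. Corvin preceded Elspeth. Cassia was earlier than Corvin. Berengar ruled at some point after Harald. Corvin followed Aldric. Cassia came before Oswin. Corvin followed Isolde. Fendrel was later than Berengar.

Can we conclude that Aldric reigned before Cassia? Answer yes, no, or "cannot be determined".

No chain of stated constraints runs from Aldric to Cassia, and none runs from Cassia to Aldric either.
So the relative order of Aldric and Cassia is not fixed by the given facts.

cannot be determined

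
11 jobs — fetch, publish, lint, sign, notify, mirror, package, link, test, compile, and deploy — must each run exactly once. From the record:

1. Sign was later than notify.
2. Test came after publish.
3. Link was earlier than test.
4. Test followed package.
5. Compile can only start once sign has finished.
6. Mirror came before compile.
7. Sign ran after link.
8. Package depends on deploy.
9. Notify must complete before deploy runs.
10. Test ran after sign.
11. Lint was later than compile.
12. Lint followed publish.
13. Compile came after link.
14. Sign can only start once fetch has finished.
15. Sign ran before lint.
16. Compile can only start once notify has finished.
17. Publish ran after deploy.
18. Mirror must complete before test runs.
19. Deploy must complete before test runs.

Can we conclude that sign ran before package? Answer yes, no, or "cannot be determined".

No chain of stated constraints runs from sign to package, and none runs from package to sign either.
So the relative order of sign and package is not fixed by the given facts.

cannot be determined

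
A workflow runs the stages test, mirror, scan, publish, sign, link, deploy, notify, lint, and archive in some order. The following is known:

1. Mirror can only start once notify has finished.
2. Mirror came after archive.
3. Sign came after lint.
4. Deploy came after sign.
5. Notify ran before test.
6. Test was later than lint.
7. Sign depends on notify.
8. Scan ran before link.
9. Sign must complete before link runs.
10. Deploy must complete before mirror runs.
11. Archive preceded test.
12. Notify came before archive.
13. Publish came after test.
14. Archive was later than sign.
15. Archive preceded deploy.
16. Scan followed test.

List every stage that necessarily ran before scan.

Directly stated before scan: test.
Archive reaches scan via archive → test → scan.
Lint reaches scan via lint → test → scan.
Notify reaches scan via notify → test → scan.
Likewise sign reaches scan by chaining the stated constraints.
No chain forces publish (or any of the others) ahead of scan.

archive, lint, notify, sign, test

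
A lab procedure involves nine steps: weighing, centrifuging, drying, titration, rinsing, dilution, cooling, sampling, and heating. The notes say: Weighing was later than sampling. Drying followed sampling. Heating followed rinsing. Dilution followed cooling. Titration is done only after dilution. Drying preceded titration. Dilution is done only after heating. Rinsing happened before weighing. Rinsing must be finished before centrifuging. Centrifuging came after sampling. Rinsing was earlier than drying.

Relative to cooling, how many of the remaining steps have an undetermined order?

6

Forced after cooling: dilution and titration.
That leaves centrifuging, drying, heating, rinsing, sampling, and weighing with no forced order relative to cooling — 6.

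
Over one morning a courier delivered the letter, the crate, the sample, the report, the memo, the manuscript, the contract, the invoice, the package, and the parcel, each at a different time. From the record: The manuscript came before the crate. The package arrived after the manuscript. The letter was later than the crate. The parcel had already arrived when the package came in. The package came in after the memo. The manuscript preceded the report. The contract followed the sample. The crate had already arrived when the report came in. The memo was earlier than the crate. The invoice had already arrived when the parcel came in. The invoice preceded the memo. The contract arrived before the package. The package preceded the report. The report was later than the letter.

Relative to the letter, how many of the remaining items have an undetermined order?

Forced before the letter: the crate, the invoice, the manuscript, and the memo; forced after the letter: the report.
That leaves the contract, the package, the parcel, and the sample with no forced order relative to the letter — 4.

4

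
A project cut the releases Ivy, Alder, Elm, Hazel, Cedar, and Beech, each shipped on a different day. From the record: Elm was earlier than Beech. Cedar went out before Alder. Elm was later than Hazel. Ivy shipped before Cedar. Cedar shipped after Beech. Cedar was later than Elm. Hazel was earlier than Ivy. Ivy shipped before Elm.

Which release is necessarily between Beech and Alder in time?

Cedar

Tracing the constraints gives Beech → Cedar → Alder, so Cedar sits after Beech and before Alder.
No other release is forced both after Beech and before Alder.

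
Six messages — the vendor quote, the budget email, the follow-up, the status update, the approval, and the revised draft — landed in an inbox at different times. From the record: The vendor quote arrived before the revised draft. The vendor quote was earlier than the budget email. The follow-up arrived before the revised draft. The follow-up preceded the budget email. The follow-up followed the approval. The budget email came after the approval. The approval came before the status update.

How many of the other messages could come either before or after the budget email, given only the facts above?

2

Forced before the budget email: the approval, the follow-up, and the vendor quote.
That leaves the revised draft and the status update with no forced order relative to the budget email — 2.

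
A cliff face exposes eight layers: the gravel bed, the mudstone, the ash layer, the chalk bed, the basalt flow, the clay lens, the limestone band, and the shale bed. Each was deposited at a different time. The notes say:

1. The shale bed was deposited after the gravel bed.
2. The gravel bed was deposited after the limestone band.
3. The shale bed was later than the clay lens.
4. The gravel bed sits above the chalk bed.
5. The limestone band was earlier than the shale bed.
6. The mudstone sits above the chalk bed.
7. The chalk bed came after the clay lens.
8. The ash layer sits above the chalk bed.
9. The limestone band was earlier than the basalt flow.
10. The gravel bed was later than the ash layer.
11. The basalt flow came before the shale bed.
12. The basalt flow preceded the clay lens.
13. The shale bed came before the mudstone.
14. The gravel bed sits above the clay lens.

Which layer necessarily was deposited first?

The limestone band has a chain of constraints placing it before every other layer, so the limestone band must be first.

the limestone band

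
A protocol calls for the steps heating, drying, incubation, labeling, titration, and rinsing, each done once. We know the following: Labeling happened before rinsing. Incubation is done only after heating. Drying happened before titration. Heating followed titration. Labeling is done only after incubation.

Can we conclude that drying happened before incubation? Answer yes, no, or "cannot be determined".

yes

Chain the constraints: drying → titration → heating → incubation. Each link is directly stated, so drying comes before incubation.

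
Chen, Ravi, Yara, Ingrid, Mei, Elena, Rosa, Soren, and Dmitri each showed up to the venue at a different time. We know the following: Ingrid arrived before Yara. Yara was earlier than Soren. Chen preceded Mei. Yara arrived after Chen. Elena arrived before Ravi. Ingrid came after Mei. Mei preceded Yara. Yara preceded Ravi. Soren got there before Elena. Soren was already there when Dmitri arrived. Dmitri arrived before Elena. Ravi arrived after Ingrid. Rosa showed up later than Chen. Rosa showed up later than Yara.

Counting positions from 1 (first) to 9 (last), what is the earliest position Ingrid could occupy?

3

Chen and Mei must both come before Ingrid — 2 forced predecessors.
Nothing else is forced ahead of Ingrid, so their earliest slot is position 2 + 1 = 3.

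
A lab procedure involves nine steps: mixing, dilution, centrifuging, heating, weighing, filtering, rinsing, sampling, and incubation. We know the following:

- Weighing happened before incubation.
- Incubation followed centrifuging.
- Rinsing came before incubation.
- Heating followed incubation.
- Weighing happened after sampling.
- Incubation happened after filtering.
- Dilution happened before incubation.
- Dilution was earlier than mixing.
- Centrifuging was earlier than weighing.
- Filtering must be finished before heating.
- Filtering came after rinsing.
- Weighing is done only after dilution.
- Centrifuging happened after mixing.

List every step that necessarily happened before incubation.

Directly stated before incubation: centrifuging, dilution, filtering, rinsing, and weighing.
Mixing reaches incubation via mixing → centrifuging → incubation.
Sampling reaches incubation via sampling → weighing → incubation.

centrifuging, dilution, filtering, mixing, rinsing, sampling, weighing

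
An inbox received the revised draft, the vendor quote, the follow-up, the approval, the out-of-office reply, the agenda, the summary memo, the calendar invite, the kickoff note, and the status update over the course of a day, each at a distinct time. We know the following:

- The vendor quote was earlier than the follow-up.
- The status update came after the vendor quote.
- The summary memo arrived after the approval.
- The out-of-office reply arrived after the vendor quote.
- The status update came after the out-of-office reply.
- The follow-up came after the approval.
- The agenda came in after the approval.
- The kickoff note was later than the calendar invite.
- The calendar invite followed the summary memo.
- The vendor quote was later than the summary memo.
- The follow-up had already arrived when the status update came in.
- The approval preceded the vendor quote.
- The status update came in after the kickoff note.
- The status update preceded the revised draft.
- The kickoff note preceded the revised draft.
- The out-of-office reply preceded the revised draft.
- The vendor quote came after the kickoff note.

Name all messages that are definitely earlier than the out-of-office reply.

the approval, the calendar invite, the kickoff note, the summary memo, the vendor quote

Directly stated before the out-of-office reply: the vendor quote.
The approval reaches the out-of-office reply via the approval → the vendor quote → the out-of-office reply.
The calendar invite reaches the out-of-office reply via the calendar invite → the kickoff note → the vendor quote → the out-of-office reply.
The kickoff note reaches the out-of-office reply via the kickoff note → the vendor quote → the out-of-office reply.
Likewise the summary memo reaches the out-of-office reply by chaining the stated constraints.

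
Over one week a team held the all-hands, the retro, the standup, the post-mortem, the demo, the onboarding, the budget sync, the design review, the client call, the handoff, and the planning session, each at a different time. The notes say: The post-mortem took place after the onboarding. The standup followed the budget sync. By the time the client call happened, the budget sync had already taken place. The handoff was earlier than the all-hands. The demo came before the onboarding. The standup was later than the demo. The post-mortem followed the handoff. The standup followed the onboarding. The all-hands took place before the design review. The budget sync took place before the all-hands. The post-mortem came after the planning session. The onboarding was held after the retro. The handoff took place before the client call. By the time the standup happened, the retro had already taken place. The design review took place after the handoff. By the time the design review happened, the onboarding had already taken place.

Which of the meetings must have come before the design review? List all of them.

the all-hands, the budget sync, the demo, the handoff, the onboarding, the retro

Directly stated before the design review: the all-hands, the handoff, and the onboarding.
The budget sync reaches the design review via the budget sync → the all-hands → the design review.
The demo reaches the design review via the demo → the onboarding → the design review.
The retro reaches the design review via the retro → the onboarding → the design review.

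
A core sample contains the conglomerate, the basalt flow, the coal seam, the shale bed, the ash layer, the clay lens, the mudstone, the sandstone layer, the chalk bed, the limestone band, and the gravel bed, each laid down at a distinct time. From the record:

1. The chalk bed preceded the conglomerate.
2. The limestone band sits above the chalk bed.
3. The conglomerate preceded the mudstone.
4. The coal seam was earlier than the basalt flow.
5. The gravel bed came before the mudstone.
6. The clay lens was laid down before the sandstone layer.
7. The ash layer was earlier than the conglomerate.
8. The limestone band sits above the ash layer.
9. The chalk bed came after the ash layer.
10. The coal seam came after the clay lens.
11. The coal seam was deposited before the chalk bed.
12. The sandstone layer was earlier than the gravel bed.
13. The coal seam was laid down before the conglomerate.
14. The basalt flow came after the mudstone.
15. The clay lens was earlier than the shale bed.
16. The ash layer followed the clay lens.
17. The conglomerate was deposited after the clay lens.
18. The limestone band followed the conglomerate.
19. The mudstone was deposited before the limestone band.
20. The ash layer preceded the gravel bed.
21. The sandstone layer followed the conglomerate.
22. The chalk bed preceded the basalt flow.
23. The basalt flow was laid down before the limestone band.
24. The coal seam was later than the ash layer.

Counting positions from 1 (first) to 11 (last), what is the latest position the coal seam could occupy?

The coal seam must come before the basalt flow, the chalk bed, the conglomerate, the gravel bed, the limestone band, the mudstone, and the sandstone layer — 7 layers forced after it.
Everything else can be placed before the coal seam in some valid order, so the coal seam can sit as late as position 11 − 7 = 4.

4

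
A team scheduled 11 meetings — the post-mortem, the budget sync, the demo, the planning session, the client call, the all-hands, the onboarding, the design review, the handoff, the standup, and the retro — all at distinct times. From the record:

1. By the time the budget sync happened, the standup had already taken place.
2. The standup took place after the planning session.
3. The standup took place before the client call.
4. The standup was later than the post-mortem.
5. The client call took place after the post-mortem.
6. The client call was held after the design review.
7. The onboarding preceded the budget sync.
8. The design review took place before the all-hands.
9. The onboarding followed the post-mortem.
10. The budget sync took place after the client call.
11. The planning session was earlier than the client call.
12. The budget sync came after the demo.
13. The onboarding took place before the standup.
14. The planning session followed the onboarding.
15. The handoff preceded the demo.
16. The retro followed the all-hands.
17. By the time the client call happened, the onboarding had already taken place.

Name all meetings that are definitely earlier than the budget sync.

Directly stated before the budget sync: the client call, the demo, the onboarding, and the standup.
The design review reaches the budget sync via the design review → the client call → the budget sync.
The handoff reaches the budget sync via the handoff → the demo → the budget sync.
The planning session reaches the budget sync via the planning session → the client call → the budget sync.
Likewise the post-mortem reaches the budget sync by chaining the stated constraints.

the client call, the demo, the design review, the handoff, the onboarding, the planning session, the post-mortem, the standup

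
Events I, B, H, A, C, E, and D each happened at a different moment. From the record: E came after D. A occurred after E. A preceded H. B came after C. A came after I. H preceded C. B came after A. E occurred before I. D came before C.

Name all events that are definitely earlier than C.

Directly stated before C: D and H.
A reaches C via A → H → C.
E reaches C via E → A → H → C.
I reaches C via I → A → H → C.
No chain forces B ahead of C.

A, D, E, H, I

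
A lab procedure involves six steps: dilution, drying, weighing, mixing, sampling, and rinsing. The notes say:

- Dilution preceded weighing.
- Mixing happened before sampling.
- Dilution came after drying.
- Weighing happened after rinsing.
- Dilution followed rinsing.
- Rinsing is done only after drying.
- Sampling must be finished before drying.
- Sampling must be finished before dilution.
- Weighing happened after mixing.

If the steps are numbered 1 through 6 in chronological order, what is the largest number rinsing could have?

4

Rinsing must come before dilution and weighing — 2 steps forced after it.
Everything else can be placed before rinsing in some valid order, so rinsing can sit as late as position 6 − 2 = 4.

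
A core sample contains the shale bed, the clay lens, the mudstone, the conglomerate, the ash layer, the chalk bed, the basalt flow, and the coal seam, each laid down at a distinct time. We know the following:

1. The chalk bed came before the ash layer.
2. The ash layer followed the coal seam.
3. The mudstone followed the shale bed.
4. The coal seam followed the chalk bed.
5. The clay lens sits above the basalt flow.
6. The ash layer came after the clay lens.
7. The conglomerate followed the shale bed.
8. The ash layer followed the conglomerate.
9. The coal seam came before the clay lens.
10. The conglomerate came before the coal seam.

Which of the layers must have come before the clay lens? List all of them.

Directly stated before the clay lens: the basalt flow and the coal seam.
The chalk bed reaches the clay lens via the chalk bed → the coal seam → the clay lens.
The conglomerate reaches the clay lens via the conglomerate → the coal seam → the clay lens.
The shale bed reaches the clay lens via the shale bed → the conglomerate → the coal seam → the clay lens.

the basalt flow, the chalk bed, the coal seam, the conglomerate, the shale bed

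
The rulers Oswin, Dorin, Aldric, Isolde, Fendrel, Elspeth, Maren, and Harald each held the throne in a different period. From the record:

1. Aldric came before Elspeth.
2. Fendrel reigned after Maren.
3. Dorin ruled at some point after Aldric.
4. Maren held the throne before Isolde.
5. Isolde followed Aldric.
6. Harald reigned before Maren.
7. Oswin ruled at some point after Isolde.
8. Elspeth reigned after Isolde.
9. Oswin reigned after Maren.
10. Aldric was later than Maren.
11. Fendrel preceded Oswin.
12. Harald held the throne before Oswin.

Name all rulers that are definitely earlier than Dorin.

Aldric, Harald, Maren

Directly stated before Dorin: Aldric.
Harald reaches Dorin via Harald → Maren → Aldric → Dorin.
Maren reaches Dorin via Maren → Aldric → Dorin.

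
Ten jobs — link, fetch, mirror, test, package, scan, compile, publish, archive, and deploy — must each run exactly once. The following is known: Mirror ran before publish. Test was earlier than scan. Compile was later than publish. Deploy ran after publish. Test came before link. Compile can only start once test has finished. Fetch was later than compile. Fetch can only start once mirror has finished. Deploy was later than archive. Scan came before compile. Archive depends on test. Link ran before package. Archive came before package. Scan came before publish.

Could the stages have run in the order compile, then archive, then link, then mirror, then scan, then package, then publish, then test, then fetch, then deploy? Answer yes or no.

no

The constraints require test before compile, but in the proposed sequence compile appears ahead of test. That one violation is enough.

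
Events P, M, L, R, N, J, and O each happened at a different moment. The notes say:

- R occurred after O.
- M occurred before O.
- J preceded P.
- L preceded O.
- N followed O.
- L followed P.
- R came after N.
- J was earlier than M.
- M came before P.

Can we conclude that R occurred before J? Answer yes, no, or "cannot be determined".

no

Tracing the constraints gives J → M → O → R, so J must come before R.
That means R cannot be before J.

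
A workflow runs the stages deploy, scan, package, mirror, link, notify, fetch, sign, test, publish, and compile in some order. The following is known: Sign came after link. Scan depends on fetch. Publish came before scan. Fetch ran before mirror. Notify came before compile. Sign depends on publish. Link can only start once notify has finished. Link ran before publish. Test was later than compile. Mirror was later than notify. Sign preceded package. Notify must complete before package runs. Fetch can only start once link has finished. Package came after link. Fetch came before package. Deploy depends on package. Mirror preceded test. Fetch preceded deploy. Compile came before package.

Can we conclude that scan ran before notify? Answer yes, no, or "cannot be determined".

Tracing the constraints gives notify → link → fetch → scan, so notify must come before scan.
That means scan cannot be before notify.

no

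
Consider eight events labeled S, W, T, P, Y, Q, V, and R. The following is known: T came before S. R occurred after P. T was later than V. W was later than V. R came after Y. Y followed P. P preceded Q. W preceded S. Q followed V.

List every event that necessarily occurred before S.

Directly stated before S: T and W.
V reaches S via V → T → S.
No chain forces P (or any of the others) ahead of S.

T, V, W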